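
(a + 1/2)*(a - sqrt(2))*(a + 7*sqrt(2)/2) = a^3 + a^2/2 + 5*sqrt(2)*a^2/2 - 7*a + 5*sqrt(2)*a/4 - 7/2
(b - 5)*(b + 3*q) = b^2 + 3*b*q - 5*b - 15*q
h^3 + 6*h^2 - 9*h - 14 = (h - 2)*(h + 1)*(h + 7)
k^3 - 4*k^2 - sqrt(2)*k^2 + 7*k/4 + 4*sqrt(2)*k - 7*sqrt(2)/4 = (k - 7/2)*(k - 1/2)*(k - sqrt(2))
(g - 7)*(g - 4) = g^2 - 11*g + 28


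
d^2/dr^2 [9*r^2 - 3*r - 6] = 18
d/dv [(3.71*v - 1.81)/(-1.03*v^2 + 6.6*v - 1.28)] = (3.8213*v^2 - 3.7286*v + 7.1972)/(1.0609*v^4 - 13.596*v^3 + 46.1968*v^2 - 16.896*v + 1.6384)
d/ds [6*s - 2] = 6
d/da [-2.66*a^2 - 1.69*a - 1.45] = -5.32*a - 1.69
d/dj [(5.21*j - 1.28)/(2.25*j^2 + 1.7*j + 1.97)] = (-11.7225*j^2 + 5.76*j + 12.4397)/(5.0625*j^4 + 7.65*j^3 + 11.755*j^2 + 6.698*j + 3.8809)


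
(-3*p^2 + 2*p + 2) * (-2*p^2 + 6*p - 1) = 6*p^4 - 22*p^3 + 11*p^2 + 10*p - 2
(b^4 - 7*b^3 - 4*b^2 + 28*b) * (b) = b^5 - 7*b^4 - 4*b^3 + 28*b^2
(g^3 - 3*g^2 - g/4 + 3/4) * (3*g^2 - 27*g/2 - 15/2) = 3*g^5 - 45*g^4/2 + 129*g^3/4 + 225*g^2/8 - 33*g/4 - 45/8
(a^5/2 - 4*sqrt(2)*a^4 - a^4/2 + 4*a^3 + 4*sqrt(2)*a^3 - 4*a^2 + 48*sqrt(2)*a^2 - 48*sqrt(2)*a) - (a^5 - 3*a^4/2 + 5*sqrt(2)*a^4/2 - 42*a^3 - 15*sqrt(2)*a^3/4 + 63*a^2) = -a^5/2 - 13*sqrt(2)*a^4/2 + a^4 + 31*sqrt(2)*a^3/4 + 46*a^3 - 67*a^2 + 48*sqrt(2)*a^2 - 48*sqrt(2)*a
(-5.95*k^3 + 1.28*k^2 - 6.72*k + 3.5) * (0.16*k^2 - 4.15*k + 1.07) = -0.952*k^5 + 24.8973*k^4 - 12.7537*k^3 + 29.8176*k^2 - 21.7154*k + 3.745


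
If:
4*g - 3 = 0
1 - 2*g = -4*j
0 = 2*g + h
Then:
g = 3/4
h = -3/2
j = 1/8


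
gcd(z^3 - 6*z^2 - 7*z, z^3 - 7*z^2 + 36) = 1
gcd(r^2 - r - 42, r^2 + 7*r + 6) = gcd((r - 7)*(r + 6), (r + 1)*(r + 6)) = r + 6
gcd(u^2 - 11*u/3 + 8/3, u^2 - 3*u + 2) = u - 1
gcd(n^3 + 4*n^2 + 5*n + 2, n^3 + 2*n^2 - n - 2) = n^2 + 3*n + 2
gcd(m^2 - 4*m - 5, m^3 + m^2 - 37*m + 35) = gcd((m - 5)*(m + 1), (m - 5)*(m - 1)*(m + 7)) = m - 5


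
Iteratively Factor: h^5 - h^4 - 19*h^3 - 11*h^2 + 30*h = (h - 5)*(h^4 + 4*h^3 + h^2 - 6*h) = (h - 5)*(h - 1)*(h^3 + 5*h^2 + 6*h) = (h - 5)*(h - 1)*(h + 2)*(h^2 + 3*h) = (h - 5)*(h - 1)*(h + 2)*(h + 3)*(h)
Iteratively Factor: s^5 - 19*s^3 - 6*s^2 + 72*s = (s + 3)*(s^4 - 3*s^3 - 10*s^2 + 24*s) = (s - 2)*(s + 3)*(s^3 - s^2 - 12*s) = (s - 4)*(s - 2)*(s + 3)*(s^2 + 3*s) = (s - 4)*(s - 2)*(s + 3)^2*(s)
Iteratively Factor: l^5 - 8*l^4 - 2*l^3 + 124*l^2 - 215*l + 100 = (l - 1)*(l^4 - 7*l^3 - 9*l^2 + 115*l - 100) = (l - 1)*(l + 4)*(l^3 - 11*l^2 + 35*l - 25) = (l - 5)*(l - 1)*(l + 4)*(l^2 - 6*l + 5) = (l - 5)^2*(l - 1)*(l + 4)*(l - 1)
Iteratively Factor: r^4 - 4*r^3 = (r - 4)*(r^3) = r*(r - 4)*(r^2) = r^2*(r - 4)*(r)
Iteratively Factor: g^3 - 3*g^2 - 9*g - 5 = (g - 5)*(g^2 + 2*g + 1) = (g - 5)*(g + 1)*(g + 1)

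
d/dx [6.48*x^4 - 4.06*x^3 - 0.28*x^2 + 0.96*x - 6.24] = 25.92*x^3 - 12.18*x^2 - 0.56*x + 0.96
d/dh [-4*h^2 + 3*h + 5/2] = 3 - 8*h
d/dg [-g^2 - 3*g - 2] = -2*g - 3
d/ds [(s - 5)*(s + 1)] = 2*s - 4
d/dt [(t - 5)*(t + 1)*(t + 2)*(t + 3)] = 4*t^3 + 3*t^2 - 38*t - 49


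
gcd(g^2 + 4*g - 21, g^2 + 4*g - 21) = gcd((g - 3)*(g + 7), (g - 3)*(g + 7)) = g^2 + 4*g - 21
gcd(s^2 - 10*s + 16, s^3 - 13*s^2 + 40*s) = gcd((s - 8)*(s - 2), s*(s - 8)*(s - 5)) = s - 8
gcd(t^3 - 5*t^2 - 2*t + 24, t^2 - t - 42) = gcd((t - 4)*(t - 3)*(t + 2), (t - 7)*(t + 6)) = 1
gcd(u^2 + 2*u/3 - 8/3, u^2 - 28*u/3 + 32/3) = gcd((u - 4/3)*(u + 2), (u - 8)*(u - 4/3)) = u - 4/3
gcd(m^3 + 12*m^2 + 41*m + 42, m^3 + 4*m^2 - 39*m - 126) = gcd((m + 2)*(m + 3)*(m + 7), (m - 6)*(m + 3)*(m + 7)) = m^2 + 10*m + 21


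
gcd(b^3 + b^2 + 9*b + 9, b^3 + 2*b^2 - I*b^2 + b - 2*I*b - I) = b + 1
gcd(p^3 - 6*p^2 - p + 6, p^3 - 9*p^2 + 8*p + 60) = p - 6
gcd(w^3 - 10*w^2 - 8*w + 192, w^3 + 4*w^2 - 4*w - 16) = w + 4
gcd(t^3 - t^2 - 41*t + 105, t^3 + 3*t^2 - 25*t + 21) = t^2 + 4*t - 21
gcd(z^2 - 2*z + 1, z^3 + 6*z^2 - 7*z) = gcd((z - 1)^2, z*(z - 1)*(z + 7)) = z - 1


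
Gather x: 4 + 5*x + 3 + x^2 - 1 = x^2 + 5*x + 6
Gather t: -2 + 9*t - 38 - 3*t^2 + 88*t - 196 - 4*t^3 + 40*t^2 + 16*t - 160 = -4*t^3 + 37*t^2 + 113*t - 396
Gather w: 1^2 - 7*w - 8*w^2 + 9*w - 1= -8*w^2 + 2*w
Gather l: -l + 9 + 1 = 10 - l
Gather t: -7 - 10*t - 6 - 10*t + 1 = -20*t - 12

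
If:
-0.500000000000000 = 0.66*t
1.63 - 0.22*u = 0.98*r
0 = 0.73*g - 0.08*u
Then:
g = 0.10958904109589*u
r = 1.66326530612245 - 0.224489795918367*u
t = -0.76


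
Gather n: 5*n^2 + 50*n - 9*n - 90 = 5*n^2 + 41*n - 90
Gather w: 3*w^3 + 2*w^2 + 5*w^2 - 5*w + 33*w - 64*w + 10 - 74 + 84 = 3*w^3 + 7*w^2 - 36*w + 20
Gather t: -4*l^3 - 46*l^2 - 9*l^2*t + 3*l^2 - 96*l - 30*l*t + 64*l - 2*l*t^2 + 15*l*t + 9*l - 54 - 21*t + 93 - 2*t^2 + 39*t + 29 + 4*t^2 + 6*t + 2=-4*l^3 - 43*l^2 - 23*l + t^2*(2 - 2*l) + t*(-9*l^2 - 15*l + 24) + 70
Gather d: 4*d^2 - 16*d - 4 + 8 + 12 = 4*d^2 - 16*d + 16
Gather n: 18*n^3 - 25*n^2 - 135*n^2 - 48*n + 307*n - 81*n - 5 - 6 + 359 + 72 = 18*n^3 - 160*n^2 + 178*n + 420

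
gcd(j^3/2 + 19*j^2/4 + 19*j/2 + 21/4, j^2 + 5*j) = 1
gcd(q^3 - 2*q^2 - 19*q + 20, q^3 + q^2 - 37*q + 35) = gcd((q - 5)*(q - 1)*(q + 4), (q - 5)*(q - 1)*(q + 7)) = q^2 - 6*q + 5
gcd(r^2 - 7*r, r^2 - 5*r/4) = r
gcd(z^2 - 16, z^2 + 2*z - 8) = z + 4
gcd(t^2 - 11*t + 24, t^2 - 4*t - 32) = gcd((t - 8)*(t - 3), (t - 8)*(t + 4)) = t - 8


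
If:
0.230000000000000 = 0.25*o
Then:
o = 0.92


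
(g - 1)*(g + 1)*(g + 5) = g^3 + 5*g^2 - g - 5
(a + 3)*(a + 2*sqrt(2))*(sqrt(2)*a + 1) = sqrt(2)*a^3 + 3*sqrt(2)*a^2 + 5*a^2 + 2*sqrt(2)*a + 15*a + 6*sqrt(2)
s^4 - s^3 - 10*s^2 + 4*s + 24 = (s - 3)*(s - 2)*(s + 2)^2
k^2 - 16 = (k - 4)*(k + 4)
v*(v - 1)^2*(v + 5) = v^4 + 3*v^3 - 9*v^2 + 5*v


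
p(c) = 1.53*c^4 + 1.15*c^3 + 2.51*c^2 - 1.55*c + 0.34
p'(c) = 6.12*c^3 + 3.45*c^2 + 5.02*c - 1.55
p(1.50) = 15.29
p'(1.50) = 34.40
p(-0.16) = 0.65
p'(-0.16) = -2.29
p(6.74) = 3613.44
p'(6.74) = 2062.84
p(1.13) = 5.95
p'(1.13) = 17.36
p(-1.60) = 14.56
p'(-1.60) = -25.82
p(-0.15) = 0.63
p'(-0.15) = -2.25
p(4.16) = 578.33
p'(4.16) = 519.62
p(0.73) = 1.43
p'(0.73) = 6.33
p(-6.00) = 1834.48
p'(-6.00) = -1229.39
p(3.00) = 173.26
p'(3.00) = 209.80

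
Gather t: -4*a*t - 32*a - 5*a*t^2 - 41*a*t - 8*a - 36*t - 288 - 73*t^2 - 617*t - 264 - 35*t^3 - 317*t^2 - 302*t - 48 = -40*a - 35*t^3 + t^2*(-5*a - 390) + t*(-45*a - 955) - 600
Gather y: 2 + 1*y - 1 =y + 1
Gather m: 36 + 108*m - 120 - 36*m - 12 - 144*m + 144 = 48 - 72*m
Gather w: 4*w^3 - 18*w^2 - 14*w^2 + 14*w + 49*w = 4*w^3 - 32*w^2 + 63*w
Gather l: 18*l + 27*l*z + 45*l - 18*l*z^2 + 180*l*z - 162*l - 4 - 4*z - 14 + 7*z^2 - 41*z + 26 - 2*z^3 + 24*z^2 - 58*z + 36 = l*(-18*z^2 + 207*z - 99) - 2*z^3 + 31*z^2 - 103*z + 44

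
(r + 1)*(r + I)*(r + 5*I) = r^3 + r^2 + 6*I*r^2 - 5*r + 6*I*r - 5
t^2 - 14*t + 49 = (t - 7)^2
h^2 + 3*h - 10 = (h - 2)*(h + 5)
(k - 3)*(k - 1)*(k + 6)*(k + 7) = k^4 + 9*k^3 - 7*k^2 - 129*k + 126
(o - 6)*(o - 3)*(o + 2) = o^3 - 7*o^2 + 36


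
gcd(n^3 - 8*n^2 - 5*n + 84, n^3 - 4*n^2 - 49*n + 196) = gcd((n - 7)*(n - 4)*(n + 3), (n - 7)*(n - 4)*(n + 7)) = n^2 - 11*n + 28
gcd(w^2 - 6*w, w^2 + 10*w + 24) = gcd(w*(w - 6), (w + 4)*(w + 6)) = 1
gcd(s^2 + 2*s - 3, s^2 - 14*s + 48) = 1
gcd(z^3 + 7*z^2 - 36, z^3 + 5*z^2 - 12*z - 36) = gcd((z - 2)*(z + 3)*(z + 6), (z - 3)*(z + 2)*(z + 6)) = z + 6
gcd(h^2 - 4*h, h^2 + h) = h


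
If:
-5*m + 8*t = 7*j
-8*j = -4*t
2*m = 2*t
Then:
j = 0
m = 0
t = 0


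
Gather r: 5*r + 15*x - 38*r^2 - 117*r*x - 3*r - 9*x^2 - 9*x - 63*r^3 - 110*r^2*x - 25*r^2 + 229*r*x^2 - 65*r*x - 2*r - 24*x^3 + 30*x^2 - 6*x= -63*r^3 + r^2*(-110*x - 63) + r*(229*x^2 - 182*x) - 24*x^3 + 21*x^2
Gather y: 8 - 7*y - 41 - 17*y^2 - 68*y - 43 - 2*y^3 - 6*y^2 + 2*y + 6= -2*y^3 - 23*y^2 - 73*y - 70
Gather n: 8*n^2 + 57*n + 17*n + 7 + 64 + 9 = 8*n^2 + 74*n + 80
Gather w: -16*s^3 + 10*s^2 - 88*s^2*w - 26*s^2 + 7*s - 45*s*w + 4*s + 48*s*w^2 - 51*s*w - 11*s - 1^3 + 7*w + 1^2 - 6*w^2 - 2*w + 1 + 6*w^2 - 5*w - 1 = -16*s^3 - 16*s^2 + 48*s*w^2 + w*(-88*s^2 - 96*s)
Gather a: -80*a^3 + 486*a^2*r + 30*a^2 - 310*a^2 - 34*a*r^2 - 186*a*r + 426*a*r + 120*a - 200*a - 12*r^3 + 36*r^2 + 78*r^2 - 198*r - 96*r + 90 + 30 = -80*a^3 + a^2*(486*r - 280) + a*(-34*r^2 + 240*r - 80) - 12*r^3 + 114*r^2 - 294*r + 120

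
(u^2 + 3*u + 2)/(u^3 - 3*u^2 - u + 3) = (u + 2)/(u^2 - 4*u + 3)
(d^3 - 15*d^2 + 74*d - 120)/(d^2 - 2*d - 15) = (d^2 - 10*d + 24)/(d + 3)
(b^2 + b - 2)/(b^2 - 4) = (b - 1)/(b - 2)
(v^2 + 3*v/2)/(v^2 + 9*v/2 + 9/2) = v/(v + 3)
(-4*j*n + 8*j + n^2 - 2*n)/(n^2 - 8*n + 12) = (-4*j + n)/(n - 6)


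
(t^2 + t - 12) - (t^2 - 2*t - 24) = 3*t + 12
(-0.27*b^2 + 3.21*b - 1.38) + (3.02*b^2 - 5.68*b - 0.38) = 2.75*b^2 - 2.47*b - 1.76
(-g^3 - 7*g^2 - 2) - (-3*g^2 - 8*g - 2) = -g^3 - 4*g^2 + 8*g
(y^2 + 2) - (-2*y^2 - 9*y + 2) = 3*y^2 + 9*y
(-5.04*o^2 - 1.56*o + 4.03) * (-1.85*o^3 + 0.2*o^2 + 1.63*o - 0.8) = 9.324*o^5 + 1.878*o^4 - 15.9827*o^3 + 2.2952*o^2 + 7.8169*o - 3.224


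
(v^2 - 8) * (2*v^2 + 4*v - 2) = 2*v^4 + 4*v^3 - 18*v^2 - 32*v + 16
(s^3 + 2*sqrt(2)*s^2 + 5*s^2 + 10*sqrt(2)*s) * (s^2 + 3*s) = s^5 + 2*sqrt(2)*s^4 + 8*s^4 + 15*s^3 + 16*sqrt(2)*s^3 + 30*sqrt(2)*s^2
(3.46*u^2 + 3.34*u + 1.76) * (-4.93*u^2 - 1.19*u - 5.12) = -17.0578*u^4 - 20.5836*u^3 - 30.3666*u^2 - 19.1952*u - 9.0112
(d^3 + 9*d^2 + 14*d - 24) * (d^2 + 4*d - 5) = d^5 + 13*d^4 + 45*d^3 - 13*d^2 - 166*d + 120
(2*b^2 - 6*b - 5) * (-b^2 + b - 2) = -2*b^4 + 8*b^3 - 5*b^2 + 7*b + 10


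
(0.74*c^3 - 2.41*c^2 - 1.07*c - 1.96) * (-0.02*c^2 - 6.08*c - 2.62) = -0.0148*c^5 - 4.451*c^4 + 12.7354*c^3 + 12.859*c^2 + 14.7202*c + 5.1352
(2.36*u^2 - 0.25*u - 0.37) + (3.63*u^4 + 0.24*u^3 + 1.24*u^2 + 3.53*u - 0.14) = 3.63*u^4 + 0.24*u^3 + 3.6*u^2 + 3.28*u - 0.51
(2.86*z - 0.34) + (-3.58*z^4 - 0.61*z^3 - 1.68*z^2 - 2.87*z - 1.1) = -3.58*z^4 - 0.61*z^3 - 1.68*z^2 - 0.0100000000000002*z - 1.44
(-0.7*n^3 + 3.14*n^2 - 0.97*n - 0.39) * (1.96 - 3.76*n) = 2.632*n^4 - 13.1784*n^3 + 9.8016*n^2 - 0.4348*n - 0.7644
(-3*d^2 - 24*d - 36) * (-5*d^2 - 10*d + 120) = 15*d^4 + 150*d^3 + 60*d^2 - 2520*d - 4320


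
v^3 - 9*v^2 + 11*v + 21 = (v - 7)*(v - 3)*(v + 1)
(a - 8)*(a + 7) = a^2 - a - 56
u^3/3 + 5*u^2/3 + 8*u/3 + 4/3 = (u/3 + 1/3)*(u + 2)^2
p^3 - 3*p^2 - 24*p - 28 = (p - 7)*(p + 2)^2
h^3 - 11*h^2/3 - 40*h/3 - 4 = (h - 6)*(h + 1/3)*(h + 2)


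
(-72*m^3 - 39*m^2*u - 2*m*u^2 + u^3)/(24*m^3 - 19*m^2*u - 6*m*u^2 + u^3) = (3*m + u)/(-m + u)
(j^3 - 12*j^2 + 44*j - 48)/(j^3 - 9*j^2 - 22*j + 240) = (j^2 - 6*j + 8)/(j^2 - 3*j - 40)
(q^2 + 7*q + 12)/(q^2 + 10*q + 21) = (q + 4)/(q + 7)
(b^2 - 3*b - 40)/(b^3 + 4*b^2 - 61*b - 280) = 1/(b + 7)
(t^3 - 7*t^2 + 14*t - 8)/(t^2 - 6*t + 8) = t - 1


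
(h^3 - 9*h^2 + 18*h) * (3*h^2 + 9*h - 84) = 3*h^5 - 18*h^4 - 111*h^3 + 918*h^2 - 1512*h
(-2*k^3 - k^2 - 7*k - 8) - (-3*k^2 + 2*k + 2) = -2*k^3 + 2*k^2 - 9*k - 10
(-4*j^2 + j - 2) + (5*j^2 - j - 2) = j^2 - 4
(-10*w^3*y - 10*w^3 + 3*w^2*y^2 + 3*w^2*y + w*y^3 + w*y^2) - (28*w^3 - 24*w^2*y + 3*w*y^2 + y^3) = -10*w^3*y - 38*w^3 + 3*w^2*y^2 + 27*w^2*y + w*y^3 - 2*w*y^2 - y^3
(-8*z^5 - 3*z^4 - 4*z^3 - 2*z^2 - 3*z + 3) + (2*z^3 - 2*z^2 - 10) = -8*z^5 - 3*z^4 - 2*z^3 - 4*z^2 - 3*z - 7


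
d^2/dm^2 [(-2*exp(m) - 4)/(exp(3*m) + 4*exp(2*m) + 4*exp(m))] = 4*(-2*exp(2*m) - 3*exp(m) - 2)*exp(-m)/(exp(3*m) + 6*exp(2*m) + 12*exp(m) + 8)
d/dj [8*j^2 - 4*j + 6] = 16*j - 4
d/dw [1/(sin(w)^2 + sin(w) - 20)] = -(2*sin(w) + 1)*cos(w)/(sin(w)^2 + sin(w) - 20)^2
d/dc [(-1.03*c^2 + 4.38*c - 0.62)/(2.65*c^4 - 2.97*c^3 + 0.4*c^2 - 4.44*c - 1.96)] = (5.459*c^5 - 37.8801*c^4 + 32.5892*c^3 - 2.703*c^2 + 4.5336*c - 11.3376)/(7.0225*c^8 - 15.741*c^7 + 10.9409*c^6 - 25.908*c^5 + 16.1456*c^4 + 8.0904*c^3 + 18.1456*c^2 + 17.4048*c + 3.8416)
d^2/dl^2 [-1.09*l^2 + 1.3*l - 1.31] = -2.18000000000000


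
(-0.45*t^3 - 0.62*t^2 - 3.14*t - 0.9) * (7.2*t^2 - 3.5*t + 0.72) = -3.24*t^5 - 2.889*t^4 - 20.762*t^3 + 4.0636*t^2 + 0.8892*t - 0.648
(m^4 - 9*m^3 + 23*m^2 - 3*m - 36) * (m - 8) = m^5 - 17*m^4 + 95*m^3 - 187*m^2 - 12*m + 288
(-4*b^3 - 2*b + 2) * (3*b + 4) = -12*b^4 - 16*b^3 - 6*b^2 - 2*b + 8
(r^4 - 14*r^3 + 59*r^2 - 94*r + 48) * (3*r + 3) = 3*r^5 - 39*r^4 + 135*r^3 - 105*r^2 - 138*r + 144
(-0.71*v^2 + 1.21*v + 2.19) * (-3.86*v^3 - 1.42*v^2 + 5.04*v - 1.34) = 2.7406*v^5 - 3.6624*v^4 - 13.75*v^3 + 3.94*v^2 + 9.4162*v - 2.9346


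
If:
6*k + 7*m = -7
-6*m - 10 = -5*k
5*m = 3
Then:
No Solution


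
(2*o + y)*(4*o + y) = 8*o^2 + 6*o*y + y^2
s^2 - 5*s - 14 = (s - 7)*(s + 2)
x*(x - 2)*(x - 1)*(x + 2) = x^4 - x^3 - 4*x^2 + 4*x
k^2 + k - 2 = (k - 1)*(k + 2)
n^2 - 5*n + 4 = (n - 4)*(n - 1)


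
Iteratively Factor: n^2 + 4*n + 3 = (n + 1)*(n + 3)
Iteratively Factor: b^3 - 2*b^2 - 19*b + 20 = (b + 4)*(b^2 - 6*b + 5) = (b - 1)*(b + 4)*(b - 5)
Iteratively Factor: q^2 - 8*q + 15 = (q - 5)*(q - 3)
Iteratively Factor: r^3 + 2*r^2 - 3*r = (r - 1)*(r^2 + 3*r) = r*(r - 1)*(r + 3)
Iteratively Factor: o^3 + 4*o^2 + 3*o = (o + 3)*(o^2 + o) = (o + 1)*(o + 3)*(o)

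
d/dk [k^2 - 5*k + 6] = 2*k - 5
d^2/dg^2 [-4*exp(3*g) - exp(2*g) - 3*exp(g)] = (-36*exp(2*g) - 4*exp(g) - 3)*exp(g)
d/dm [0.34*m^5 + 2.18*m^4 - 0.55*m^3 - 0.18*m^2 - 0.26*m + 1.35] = 1.7*m^4 + 8.72*m^3 - 1.65*m^2 - 0.36*m - 0.26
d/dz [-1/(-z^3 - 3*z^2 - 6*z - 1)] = 3*(-z^2 - 2*z - 2)/(z^3 + 3*z^2 + 6*z + 1)^2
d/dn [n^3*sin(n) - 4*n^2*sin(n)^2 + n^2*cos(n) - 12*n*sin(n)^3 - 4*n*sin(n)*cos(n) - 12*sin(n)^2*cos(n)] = n^3*cos(n) + 2*n^2*sin(n) - 4*n^2*sin(2*n) - 7*n*cos(n) + 9*n*cos(3*n) - 4*n - 6*sin(n) - 2*sin(2*n) - 6*sin(3*n)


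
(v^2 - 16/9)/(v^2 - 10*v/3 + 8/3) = (v + 4/3)/(v - 2)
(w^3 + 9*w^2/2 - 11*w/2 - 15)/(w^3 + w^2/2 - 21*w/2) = (2*w^3 + 9*w^2 - 11*w - 30)/(w*(2*w^2 + w - 21))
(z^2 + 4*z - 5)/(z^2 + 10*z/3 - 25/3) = 3*(z - 1)/(3*z - 5)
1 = 1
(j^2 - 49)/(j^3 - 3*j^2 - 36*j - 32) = (49 - j^2)/(-j^3 + 3*j^2 + 36*j + 32)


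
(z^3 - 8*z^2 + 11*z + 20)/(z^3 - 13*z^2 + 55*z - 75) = (z^2 - 3*z - 4)/(z^2 - 8*z + 15)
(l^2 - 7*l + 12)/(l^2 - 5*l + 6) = (l - 4)/(l - 2)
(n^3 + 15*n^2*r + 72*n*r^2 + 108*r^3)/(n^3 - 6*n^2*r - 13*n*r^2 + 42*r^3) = (n^2 + 12*n*r + 36*r^2)/(n^2 - 9*n*r + 14*r^2)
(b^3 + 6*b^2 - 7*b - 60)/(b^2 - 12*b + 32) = (b^3 + 6*b^2 - 7*b - 60)/(b^2 - 12*b + 32)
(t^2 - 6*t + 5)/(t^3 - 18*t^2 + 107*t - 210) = (t - 1)/(t^2 - 13*t + 42)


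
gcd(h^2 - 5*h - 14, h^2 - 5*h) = 1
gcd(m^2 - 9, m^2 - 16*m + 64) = 1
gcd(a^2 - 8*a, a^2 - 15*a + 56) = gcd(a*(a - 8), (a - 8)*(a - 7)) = a - 8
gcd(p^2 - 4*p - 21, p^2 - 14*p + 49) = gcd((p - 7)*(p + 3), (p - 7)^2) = p - 7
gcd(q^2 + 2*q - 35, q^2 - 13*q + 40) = q - 5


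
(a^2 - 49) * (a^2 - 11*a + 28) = a^4 - 11*a^3 - 21*a^2 + 539*a - 1372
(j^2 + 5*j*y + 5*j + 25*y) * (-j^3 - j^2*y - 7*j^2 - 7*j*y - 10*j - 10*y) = -j^5 - 6*j^4*y - 12*j^4 - 5*j^3*y^2 - 72*j^3*y - 45*j^3 - 60*j^2*y^2 - 270*j^2*y - 50*j^2 - 225*j*y^2 - 300*j*y - 250*y^2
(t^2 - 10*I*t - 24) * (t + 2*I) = t^3 - 8*I*t^2 - 4*t - 48*I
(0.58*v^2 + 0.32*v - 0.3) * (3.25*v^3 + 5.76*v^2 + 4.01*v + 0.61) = 1.885*v^5 + 4.3808*v^4 + 3.194*v^3 - 0.0910000000000002*v^2 - 1.0078*v - 0.183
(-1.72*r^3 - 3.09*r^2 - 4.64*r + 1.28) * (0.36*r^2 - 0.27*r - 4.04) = -0.6192*r^5 - 0.648*r^4 + 6.1127*r^3 + 14.1972*r^2 + 18.4*r - 5.1712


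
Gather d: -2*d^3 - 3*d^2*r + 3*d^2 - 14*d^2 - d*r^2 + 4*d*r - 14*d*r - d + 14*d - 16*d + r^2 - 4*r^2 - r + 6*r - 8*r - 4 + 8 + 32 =-2*d^3 + d^2*(-3*r - 11) + d*(-r^2 - 10*r - 3) - 3*r^2 - 3*r + 36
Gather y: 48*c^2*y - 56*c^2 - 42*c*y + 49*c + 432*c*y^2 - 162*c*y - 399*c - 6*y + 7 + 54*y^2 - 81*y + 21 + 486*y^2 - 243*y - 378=-56*c^2 - 350*c + y^2*(432*c + 540) + y*(48*c^2 - 204*c - 330) - 350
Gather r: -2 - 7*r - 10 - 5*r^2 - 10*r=-5*r^2 - 17*r - 12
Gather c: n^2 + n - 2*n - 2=n^2 - n - 2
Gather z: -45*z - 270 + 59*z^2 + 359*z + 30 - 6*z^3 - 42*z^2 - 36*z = -6*z^3 + 17*z^2 + 278*z - 240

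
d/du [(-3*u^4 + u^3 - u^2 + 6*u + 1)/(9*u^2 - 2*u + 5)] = (-54*u^5 + 27*u^4 - 64*u^3 - 37*u^2 - 28*u + 32)/(81*u^4 - 36*u^3 + 94*u^2 - 20*u + 25)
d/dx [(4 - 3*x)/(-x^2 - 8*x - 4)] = (-3*x^2 + 8*x + 44)/(x^4 + 16*x^3 + 72*x^2 + 64*x + 16)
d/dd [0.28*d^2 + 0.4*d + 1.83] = 0.56*d + 0.4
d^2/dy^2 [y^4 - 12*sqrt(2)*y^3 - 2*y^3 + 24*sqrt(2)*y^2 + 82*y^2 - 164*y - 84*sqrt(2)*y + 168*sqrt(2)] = 12*y^2 - 72*sqrt(2)*y - 12*y + 48*sqrt(2) + 164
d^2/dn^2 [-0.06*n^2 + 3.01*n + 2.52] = -0.120000000000000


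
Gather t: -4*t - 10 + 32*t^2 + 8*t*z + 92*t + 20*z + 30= 32*t^2 + t*(8*z + 88) + 20*z + 20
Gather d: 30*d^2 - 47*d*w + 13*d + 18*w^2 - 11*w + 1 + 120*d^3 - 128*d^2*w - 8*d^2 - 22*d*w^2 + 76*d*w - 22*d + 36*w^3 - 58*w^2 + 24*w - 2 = 120*d^3 + d^2*(22 - 128*w) + d*(-22*w^2 + 29*w - 9) + 36*w^3 - 40*w^2 + 13*w - 1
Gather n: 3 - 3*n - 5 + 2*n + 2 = -n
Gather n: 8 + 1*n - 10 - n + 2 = 0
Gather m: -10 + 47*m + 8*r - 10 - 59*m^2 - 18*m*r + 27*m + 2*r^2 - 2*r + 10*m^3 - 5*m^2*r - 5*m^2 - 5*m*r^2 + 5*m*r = 10*m^3 + m^2*(-5*r - 64) + m*(-5*r^2 - 13*r + 74) + 2*r^2 + 6*r - 20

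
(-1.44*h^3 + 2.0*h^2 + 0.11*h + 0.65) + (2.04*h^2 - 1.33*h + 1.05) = -1.44*h^3 + 4.04*h^2 - 1.22*h + 1.7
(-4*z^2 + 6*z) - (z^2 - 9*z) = -5*z^2 + 15*z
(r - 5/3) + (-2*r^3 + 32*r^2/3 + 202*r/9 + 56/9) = -2*r^3 + 32*r^2/3 + 211*r/9 + 41/9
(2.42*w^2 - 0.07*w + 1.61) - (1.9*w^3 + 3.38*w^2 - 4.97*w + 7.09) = -1.9*w^3 - 0.96*w^2 + 4.9*w - 5.48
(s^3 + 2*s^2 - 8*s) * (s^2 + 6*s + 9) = s^5 + 8*s^4 + 13*s^3 - 30*s^2 - 72*s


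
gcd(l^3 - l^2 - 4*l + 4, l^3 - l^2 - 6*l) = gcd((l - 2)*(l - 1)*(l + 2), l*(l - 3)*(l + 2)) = l + 2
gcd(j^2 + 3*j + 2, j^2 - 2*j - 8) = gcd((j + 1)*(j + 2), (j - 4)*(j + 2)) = j + 2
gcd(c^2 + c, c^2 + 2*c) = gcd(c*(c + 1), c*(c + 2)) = c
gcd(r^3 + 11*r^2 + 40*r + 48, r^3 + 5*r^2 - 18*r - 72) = r + 3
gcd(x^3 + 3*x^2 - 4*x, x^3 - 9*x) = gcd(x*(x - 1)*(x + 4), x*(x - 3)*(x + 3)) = x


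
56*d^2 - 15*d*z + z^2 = (-8*d + z)*(-7*d + z)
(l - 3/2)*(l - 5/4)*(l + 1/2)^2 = l^4 - 7*l^3/4 - 5*l^2/8 + 19*l/16 + 15/32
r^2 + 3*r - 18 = (r - 3)*(r + 6)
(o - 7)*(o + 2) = o^2 - 5*o - 14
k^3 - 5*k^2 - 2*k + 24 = (k - 4)*(k - 3)*(k + 2)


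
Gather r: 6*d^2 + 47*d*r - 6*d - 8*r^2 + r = 6*d^2 - 6*d - 8*r^2 + r*(47*d + 1)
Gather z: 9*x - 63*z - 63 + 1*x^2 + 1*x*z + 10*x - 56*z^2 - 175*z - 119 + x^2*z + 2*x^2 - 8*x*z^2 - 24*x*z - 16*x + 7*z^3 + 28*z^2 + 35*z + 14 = 3*x^2 + 3*x + 7*z^3 + z^2*(-8*x - 28) + z*(x^2 - 23*x - 203) - 168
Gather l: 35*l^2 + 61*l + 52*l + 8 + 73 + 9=35*l^2 + 113*l + 90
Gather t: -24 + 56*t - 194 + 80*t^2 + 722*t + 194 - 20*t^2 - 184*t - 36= 60*t^2 + 594*t - 60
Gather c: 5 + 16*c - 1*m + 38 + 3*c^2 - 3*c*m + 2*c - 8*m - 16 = 3*c^2 + c*(18 - 3*m) - 9*m + 27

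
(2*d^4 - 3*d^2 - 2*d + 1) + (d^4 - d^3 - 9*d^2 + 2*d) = 3*d^4 - d^3 - 12*d^2 + 1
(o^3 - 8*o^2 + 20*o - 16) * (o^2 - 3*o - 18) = o^5 - 11*o^4 + 26*o^3 + 68*o^2 - 312*o + 288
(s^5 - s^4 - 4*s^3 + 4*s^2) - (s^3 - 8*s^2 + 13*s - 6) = s^5 - s^4 - 5*s^3 + 12*s^2 - 13*s + 6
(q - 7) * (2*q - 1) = 2*q^2 - 15*q + 7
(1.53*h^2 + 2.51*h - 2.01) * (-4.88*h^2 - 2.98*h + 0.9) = -7.4664*h^4 - 16.8082*h^3 + 3.706*h^2 + 8.2488*h - 1.809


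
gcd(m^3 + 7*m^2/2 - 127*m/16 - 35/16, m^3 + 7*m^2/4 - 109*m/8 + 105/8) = m^2 + 13*m/4 - 35/4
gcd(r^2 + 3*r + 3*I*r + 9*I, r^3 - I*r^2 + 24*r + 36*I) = r + 3*I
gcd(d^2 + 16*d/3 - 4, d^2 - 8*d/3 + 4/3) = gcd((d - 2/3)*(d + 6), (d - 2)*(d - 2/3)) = d - 2/3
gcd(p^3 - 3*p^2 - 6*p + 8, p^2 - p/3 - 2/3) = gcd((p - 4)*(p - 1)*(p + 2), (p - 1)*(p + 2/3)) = p - 1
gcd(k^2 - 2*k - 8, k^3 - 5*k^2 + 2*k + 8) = k - 4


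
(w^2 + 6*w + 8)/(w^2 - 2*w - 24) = (w + 2)/(w - 6)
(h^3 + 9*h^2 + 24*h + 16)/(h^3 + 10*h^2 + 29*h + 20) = (h + 4)/(h + 5)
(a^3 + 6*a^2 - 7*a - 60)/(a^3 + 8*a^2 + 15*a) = (a^2 + a - 12)/(a*(a + 3))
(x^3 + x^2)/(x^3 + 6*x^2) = (x + 1)/(x + 6)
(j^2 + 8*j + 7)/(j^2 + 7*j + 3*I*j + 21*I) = (j + 1)/(j + 3*I)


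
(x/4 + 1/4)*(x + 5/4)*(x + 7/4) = x^3/4 + x^2 + 83*x/64 + 35/64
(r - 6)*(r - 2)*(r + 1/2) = r^3 - 15*r^2/2 + 8*r + 6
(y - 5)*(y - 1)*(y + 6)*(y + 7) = y^4 + 7*y^3 - 31*y^2 - 187*y + 210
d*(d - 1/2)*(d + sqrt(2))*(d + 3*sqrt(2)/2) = d^4 - d^3/2 + 5*sqrt(2)*d^3/2 - 5*sqrt(2)*d^2/4 + 3*d^2 - 3*d/2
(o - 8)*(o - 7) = o^2 - 15*o + 56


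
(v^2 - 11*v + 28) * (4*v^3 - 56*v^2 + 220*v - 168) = 4*v^5 - 100*v^4 + 948*v^3 - 4156*v^2 + 8008*v - 4704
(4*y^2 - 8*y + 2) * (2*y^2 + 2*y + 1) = 8*y^4 - 8*y^3 - 8*y^2 - 4*y + 2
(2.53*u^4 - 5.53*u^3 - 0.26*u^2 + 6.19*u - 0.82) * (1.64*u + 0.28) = 4.1492*u^5 - 8.3608*u^4 - 1.9748*u^3 + 10.0788*u^2 + 0.388400000000001*u - 0.2296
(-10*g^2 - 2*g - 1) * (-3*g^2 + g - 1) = 30*g^4 - 4*g^3 + 11*g^2 + g + 1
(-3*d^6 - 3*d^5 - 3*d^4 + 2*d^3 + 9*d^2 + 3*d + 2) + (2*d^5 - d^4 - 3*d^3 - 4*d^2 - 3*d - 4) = -3*d^6 - d^5 - 4*d^4 - d^3 + 5*d^2 - 2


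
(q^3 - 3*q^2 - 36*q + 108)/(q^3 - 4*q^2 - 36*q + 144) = (q - 3)/(q - 4)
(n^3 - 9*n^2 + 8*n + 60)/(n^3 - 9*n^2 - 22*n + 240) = (n^2 - 3*n - 10)/(n^2 - 3*n - 40)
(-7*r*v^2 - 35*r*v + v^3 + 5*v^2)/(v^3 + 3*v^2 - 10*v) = (-7*r + v)/(v - 2)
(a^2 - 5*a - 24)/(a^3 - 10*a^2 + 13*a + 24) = (a + 3)/(a^2 - 2*a - 3)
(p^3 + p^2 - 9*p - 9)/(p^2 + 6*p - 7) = (p^3 + p^2 - 9*p - 9)/(p^2 + 6*p - 7)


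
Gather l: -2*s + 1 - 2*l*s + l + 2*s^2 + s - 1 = l*(1 - 2*s) + 2*s^2 - s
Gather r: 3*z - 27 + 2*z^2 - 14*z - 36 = 2*z^2 - 11*z - 63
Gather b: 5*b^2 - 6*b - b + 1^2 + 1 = 5*b^2 - 7*b + 2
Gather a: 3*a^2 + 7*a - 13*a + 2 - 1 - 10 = 3*a^2 - 6*a - 9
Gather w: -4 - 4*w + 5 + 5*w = w + 1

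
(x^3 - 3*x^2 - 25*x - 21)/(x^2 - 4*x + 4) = (x^3 - 3*x^2 - 25*x - 21)/(x^2 - 4*x + 4)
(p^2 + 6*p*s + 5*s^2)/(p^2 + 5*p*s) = (p + s)/p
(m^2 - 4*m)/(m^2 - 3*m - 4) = m/(m + 1)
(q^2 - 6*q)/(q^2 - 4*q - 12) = q/(q + 2)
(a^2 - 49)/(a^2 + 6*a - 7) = (a - 7)/(a - 1)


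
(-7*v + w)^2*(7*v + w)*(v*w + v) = 343*v^4*w + 343*v^4 - 49*v^3*w^2 - 49*v^3*w - 7*v^2*w^3 - 7*v^2*w^2 + v*w^4 + v*w^3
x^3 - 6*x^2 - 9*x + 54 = (x - 6)*(x - 3)*(x + 3)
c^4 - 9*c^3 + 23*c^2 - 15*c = c*(c - 5)*(c - 3)*(c - 1)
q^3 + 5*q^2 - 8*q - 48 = (q - 3)*(q + 4)^2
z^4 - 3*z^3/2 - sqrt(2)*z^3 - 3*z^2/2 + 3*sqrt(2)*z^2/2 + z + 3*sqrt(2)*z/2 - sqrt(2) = (z - 2)*(z - 1/2)*(z + 1)*(z - sqrt(2))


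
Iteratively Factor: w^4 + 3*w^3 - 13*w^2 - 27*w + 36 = (w - 3)*(w^3 + 6*w^2 + 5*w - 12) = (w - 3)*(w + 4)*(w^2 + 2*w - 3) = (w - 3)*(w + 3)*(w + 4)*(w - 1)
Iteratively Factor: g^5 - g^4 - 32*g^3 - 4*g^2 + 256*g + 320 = (g - 4)*(g^4 + 3*g^3 - 20*g^2 - 84*g - 80) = (g - 4)*(g + 4)*(g^3 - g^2 - 16*g - 20) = (g - 4)*(g + 2)*(g + 4)*(g^2 - 3*g - 10) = (g - 4)*(g + 2)^2*(g + 4)*(g - 5)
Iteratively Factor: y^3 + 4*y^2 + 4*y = (y)*(y^2 + 4*y + 4) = y*(y + 2)*(y + 2)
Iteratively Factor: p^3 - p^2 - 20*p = (p)*(p^2 - p - 20) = p*(p - 5)*(p + 4)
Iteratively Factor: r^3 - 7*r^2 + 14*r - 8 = (r - 2)*(r^2 - 5*r + 4) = (r - 2)*(r - 1)*(r - 4)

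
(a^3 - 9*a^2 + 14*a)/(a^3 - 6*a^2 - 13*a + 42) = a/(a + 3)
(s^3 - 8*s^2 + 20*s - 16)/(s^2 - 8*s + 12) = (s^2 - 6*s + 8)/(s - 6)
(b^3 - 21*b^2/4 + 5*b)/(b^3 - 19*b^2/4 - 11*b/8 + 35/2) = 2*b*(4*b - 5)/(8*b^2 - 6*b - 35)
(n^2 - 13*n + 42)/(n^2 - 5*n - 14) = (n - 6)/(n + 2)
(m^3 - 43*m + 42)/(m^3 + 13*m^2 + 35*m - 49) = (m - 6)/(m + 7)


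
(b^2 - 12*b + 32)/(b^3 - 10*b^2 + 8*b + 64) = 1/(b + 2)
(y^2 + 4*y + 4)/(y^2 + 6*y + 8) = (y + 2)/(y + 4)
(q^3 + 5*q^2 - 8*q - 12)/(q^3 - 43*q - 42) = (q - 2)/(q - 7)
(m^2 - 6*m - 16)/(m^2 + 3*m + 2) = (m - 8)/(m + 1)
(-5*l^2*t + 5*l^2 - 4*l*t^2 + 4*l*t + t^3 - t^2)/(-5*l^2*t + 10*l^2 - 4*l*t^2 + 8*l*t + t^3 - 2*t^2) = (t - 1)/(t - 2)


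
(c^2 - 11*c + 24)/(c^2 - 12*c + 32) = (c - 3)/(c - 4)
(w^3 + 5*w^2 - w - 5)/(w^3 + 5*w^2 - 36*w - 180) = (w^2 - 1)/(w^2 - 36)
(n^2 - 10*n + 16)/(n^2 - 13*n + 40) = (n - 2)/(n - 5)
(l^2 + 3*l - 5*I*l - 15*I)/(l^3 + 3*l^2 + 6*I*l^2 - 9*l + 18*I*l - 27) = (l - 5*I)/(l^2 + 6*I*l - 9)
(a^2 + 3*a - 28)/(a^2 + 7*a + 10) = (a^2 + 3*a - 28)/(a^2 + 7*a + 10)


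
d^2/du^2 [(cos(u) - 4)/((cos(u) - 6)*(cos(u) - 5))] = (5*(1 - cos(u)^2)^2 - cos(u)^5 + 50*cos(u)^3 - 340*cos(u)^2 + 504*cos(u) - 73)/((cos(u) - 6)^3*(cos(u) - 5)^3)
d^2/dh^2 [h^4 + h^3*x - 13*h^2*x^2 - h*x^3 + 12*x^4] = 12*h^2 + 6*h*x - 26*x^2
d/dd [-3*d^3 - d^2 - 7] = d*(-9*d - 2)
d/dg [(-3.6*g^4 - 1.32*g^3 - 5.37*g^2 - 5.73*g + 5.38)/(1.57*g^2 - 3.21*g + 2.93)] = (-11.304*g^5 + 32.5956*g^4 - 33.7176*g^3 + 14.631*g^2 - 48.3614*g + 0.480899999999998)/(2.4649*g^4 - 10.0794*g^3 + 19.5043*g^2 - 18.8106*g + 8.5849)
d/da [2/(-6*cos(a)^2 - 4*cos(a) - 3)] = -8*(3*cos(a) + 1)*sin(a)/(6*cos(a)^2 + 4*cos(a) + 3)^2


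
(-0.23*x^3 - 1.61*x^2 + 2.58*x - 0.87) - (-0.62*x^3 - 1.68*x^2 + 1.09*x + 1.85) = 0.39*x^3 + 0.0699999999999998*x^2 + 1.49*x - 2.72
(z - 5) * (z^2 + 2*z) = z^3 - 3*z^2 - 10*z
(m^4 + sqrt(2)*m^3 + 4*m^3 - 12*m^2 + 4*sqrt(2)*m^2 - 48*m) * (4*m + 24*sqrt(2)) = 4*m^5 + 16*m^4 + 28*sqrt(2)*m^4 + 112*sqrt(2)*m^3 - 288*sqrt(2)*m^2 - 1152*sqrt(2)*m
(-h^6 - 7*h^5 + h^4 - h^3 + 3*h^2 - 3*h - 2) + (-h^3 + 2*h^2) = -h^6 - 7*h^5 + h^4 - 2*h^3 + 5*h^2 - 3*h - 2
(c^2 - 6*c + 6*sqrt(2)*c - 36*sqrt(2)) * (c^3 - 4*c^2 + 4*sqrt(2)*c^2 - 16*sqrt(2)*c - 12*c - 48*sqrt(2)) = c^5 - 10*c^4 + 10*sqrt(2)*c^4 - 100*sqrt(2)*c^3 + 60*c^3 - 408*c^2 + 120*sqrt(2)*c^2 + 576*c + 720*sqrt(2)*c + 3456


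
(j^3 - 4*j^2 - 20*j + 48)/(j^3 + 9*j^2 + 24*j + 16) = (j^2 - 8*j + 12)/(j^2 + 5*j + 4)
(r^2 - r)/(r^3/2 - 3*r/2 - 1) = 2*r*(1 - r)/(-r^3 + 3*r + 2)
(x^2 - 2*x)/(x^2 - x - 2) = x/(x + 1)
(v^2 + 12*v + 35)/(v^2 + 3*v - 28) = (v + 5)/(v - 4)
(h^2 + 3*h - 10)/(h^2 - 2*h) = (h + 5)/h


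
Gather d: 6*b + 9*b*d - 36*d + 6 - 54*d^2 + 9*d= 6*b - 54*d^2 + d*(9*b - 27) + 6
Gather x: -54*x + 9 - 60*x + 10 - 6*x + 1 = 20 - 120*x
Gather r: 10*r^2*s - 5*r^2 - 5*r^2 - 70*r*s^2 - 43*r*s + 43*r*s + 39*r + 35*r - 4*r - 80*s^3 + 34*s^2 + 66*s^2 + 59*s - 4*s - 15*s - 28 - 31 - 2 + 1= r^2*(10*s - 10) + r*(70 - 70*s^2) - 80*s^3 + 100*s^2 + 40*s - 60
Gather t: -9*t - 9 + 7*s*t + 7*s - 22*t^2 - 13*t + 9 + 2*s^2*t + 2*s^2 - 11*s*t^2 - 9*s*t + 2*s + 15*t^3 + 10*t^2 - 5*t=2*s^2 + 9*s + 15*t^3 + t^2*(-11*s - 12) + t*(2*s^2 - 2*s - 27)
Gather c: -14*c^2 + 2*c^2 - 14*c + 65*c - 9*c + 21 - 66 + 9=-12*c^2 + 42*c - 36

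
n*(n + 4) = n^2 + 4*n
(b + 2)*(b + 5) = b^2 + 7*b + 10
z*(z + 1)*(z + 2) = z^3 + 3*z^2 + 2*z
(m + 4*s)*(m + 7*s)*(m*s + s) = m^3*s + 11*m^2*s^2 + m^2*s + 28*m*s^3 + 11*m*s^2 + 28*s^3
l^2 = l^2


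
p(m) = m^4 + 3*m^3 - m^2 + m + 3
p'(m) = 4*m^3 + 9*m^2 - 2*m + 1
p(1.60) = 20.88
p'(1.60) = 37.22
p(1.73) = 26.23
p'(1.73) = 45.19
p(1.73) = 26.23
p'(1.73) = 45.19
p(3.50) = 272.94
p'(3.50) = 275.75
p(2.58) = 94.75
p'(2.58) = 124.44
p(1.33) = 12.75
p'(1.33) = 23.67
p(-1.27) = -3.43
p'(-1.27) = 9.86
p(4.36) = 598.36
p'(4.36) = 494.89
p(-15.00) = 40263.00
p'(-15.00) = -11444.00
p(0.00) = 3.00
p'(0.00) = 1.00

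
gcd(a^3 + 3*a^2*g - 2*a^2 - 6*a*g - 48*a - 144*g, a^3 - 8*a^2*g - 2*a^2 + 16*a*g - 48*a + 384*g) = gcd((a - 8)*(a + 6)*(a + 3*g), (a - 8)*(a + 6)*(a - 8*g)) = a^2 - 2*a - 48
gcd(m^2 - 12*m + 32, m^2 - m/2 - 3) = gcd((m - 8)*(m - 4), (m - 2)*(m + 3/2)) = 1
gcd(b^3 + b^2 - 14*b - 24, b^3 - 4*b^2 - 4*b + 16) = b^2 - 2*b - 8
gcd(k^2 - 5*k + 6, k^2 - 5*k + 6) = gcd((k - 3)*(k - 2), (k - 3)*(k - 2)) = k^2 - 5*k + 6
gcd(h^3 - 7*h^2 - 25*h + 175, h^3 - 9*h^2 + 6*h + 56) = h - 7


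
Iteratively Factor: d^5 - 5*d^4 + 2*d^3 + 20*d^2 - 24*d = (d - 3)*(d^4 - 2*d^3 - 4*d^2 + 8*d) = d*(d - 3)*(d^3 - 2*d^2 - 4*d + 8) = d*(d - 3)*(d - 2)*(d^2 - 4) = d*(d - 3)*(d - 2)*(d + 2)*(d - 2)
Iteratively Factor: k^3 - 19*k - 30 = (k + 2)*(k^2 - 2*k - 15) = (k - 5)*(k + 2)*(k + 3)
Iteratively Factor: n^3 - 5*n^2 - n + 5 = (n - 5)*(n^2 - 1) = (n - 5)*(n + 1)*(n - 1)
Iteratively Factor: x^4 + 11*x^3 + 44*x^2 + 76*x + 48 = (x + 2)*(x^3 + 9*x^2 + 26*x + 24) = (x + 2)^2*(x^2 + 7*x + 12) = (x + 2)^2*(x + 4)*(x + 3)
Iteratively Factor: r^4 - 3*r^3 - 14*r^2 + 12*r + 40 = (r - 2)*(r^3 - r^2 - 16*r - 20) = (r - 5)*(r - 2)*(r^2 + 4*r + 4) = (r - 5)*(r - 2)*(r + 2)*(r + 2)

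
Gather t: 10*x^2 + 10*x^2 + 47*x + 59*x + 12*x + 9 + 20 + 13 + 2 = 20*x^2 + 118*x + 44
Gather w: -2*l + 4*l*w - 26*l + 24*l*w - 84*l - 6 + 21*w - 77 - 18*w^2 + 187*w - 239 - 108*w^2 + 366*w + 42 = -112*l - 126*w^2 + w*(28*l + 574) - 280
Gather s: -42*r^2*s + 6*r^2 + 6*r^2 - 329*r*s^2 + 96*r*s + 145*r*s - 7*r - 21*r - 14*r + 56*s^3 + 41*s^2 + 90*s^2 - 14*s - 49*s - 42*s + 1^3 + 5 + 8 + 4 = 12*r^2 - 42*r + 56*s^3 + s^2*(131 - 329*r) + s*(-42*r^2 + 241*r - 105) + 18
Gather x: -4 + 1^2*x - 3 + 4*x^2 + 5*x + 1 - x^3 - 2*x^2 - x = -x^3 + 2*x^2 + 5*x - 6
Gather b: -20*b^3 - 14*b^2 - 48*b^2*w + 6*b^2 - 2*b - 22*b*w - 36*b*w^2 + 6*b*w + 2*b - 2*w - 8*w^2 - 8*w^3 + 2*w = -20*b^3 + b^2*(-48*w - 8) + b*(-36*w^2 - 16*w) - 8*w^3 - 8*w^2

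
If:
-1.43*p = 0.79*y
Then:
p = -0.552447552447552*y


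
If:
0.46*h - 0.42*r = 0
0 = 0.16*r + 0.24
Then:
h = -1.37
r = -1.50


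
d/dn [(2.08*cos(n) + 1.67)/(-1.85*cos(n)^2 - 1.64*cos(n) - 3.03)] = (-3.848*cos(n)^2 - 6.179*cos(n) + 3.5636)*sin(n)/(3.4225*cos(n)^4 + 6.068*cos(n)^3 + 13.9006*cos(n)^2 + 9.9384*cos(n) + 9.1809)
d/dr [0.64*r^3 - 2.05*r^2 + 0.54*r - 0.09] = 1.92*r^2 - 4.1*r + 0.54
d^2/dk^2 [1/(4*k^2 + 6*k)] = (-2*k*(2*k + 3) + (4*k + 3)^2)/(k^3*(2*k + 3)^3)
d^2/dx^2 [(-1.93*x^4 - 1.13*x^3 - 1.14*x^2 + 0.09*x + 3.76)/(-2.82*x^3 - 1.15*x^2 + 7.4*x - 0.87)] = (96.4576219999997*x^6 + 10.234572*x^5 + 394.612098*x^4 - 296.155604*x^3 + 410.632896*x^2 + 253.006356*x - 403.704548)/(22.425768*x^9 + 27.43578*x^8 - 165.35493*x^7 - 121.712561*x^6 + 450.83856*x^5 + 83.442765*x^4 - 443.242826*x^3 + 145.534905*x^2 - 16.80318*x + 0.658503)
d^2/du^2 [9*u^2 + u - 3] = 18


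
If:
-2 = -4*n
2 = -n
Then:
No Solution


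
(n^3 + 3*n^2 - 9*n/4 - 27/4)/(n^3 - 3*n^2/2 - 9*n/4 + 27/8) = 2*(n + 3)/(2*n - 3)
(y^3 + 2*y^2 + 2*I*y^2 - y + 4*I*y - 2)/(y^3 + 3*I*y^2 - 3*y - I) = (y + 2)/(y + I)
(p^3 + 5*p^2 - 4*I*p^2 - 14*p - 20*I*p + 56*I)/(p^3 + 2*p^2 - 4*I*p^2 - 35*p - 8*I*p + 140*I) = (p - 2)/(p - 5)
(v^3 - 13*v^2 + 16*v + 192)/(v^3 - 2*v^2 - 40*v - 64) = (v^2 - 5*v - 24)/(v^2 + 6*v + 8)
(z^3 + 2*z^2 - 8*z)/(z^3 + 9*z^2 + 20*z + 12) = z*(z^2 + 2*z - 8)/(z^3 + 9*z^2 + 20*z + 12)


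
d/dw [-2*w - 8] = -2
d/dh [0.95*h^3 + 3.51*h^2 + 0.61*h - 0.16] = 2.85*h^2 + 7.02*h + 0.61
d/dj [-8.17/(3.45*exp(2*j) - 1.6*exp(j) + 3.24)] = (56.373*exp(j) - 13.072)*exp(j)/(3.45*exp(2*j) - 1.6*exp(j) + 3.24)^2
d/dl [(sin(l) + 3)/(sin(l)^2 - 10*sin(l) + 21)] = (-6*sin(l) + cos(l)^2 + 50)*cos(l)/(sin(l)^2 - 10*sin(l) + 21)^2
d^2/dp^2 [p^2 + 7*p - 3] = 2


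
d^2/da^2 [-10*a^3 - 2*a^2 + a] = -60*a - 4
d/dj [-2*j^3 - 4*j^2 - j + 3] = -6*j^2 - 8*j - 1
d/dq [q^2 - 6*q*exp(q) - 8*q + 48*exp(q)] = -6*q*exp(q) + 2*q + 42*exp(q) - 8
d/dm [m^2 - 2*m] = 2*m - 2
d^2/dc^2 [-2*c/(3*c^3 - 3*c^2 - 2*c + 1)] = 4*(-c*(-9*c^2 + 6*c + 2)^2 + (9*c^2 + 3*c*(3*c - 1) - 6*c - 2)*(3*c^3 - 3*c^2 - 2*c + 1))/(3*c^3 - 3*c^2 - 2*c + 1)^3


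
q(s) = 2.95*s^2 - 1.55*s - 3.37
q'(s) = 5.9*s - 1.55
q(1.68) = 2.35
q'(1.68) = 8.36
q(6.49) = 110.82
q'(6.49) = 36.74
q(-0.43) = -2.16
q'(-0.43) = -4.09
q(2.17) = 7.16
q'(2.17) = 11.25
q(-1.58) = 6.44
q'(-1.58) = -10.87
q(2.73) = 14.38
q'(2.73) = 14.56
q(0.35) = -3.55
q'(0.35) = 0.52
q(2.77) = 14.97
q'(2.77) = 14.79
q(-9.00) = 249.53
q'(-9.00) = -54.65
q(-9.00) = 249.53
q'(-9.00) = -54.65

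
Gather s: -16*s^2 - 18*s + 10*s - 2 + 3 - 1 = -16*s^2 - 8*s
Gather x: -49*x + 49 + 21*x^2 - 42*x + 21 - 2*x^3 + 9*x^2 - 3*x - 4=-2*x^3 + 30*x^2 - 94*x + 66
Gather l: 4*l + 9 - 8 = 4*l + 1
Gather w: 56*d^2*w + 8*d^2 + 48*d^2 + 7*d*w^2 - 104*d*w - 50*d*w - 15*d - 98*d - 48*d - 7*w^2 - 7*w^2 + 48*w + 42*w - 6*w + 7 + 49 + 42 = 56*d^2 - 161*d + w^2*(7*d - 14) + w*(56*d^2 - 154*d + 84) + 98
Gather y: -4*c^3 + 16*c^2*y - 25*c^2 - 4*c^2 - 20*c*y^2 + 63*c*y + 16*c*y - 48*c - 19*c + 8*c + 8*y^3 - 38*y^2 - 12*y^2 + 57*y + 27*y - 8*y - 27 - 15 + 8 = -4*c^3 - 29*c^2 - 59*c + 8*y^3 + y^2*(-20*c - 50) + y*(16*c^2 + 79*c + 76) - 34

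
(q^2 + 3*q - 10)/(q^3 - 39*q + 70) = (q + 5)/(q^2 + 2*q - 35)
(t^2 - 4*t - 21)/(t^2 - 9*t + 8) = (t^2 - 4*t - 21)/(t^2 - 9*t + 8)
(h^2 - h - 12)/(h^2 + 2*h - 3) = (h - 4)/(h - 1)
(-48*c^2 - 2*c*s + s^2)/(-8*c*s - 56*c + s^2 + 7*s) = (6*c + s)/(s + 7)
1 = 1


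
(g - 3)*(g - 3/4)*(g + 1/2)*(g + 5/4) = g^4 - 2*g^3 - 59*g^2/16 + 51*g/32 + 45/32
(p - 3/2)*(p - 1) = p^2 - 5*p/2 + 3/2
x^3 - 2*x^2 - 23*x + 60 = (x - 4)*(x - 3)*(x + 5)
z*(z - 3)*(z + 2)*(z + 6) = z^4 + 5*z^3 - 12*z^2 - 36*z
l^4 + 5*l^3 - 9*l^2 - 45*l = l*(l - 3)*(l + 3)*(l + 5)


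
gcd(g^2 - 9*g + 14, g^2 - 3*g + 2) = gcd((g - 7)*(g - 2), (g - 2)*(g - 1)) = g - 2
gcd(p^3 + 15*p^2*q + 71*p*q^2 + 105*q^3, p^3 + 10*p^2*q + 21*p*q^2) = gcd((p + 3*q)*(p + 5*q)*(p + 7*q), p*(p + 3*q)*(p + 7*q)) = p^2 + 10*p*q + 21*q^2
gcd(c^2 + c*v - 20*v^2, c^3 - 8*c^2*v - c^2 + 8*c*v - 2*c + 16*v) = 1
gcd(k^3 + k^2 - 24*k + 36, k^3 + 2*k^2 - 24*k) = k + 6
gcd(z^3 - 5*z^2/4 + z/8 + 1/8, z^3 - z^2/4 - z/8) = z^2 - z/4 - 1/8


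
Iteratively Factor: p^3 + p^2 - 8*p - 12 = (p - 3)*(p^2 + 4*p + 4) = (p - 3)*(p + 2)*(p + 2)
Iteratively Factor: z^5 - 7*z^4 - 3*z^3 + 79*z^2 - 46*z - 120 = (z + 3)*(z^4 - 10*z^3 + 27*z^2 - 2*z - 40) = (z - 2)*(z + 3)*(z^3 - 8*z^2 + 11*z + 20) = (z - 5)*(z - 2)*(z + 3)*(z^2 - 3*z - 4) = (z - 5)*(z - 4)*(z - 2)*(z + 3)*(z + 1)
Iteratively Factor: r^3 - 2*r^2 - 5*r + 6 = (r - 1)*(r^2 - r - 6) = (r - 1)*(r + 2)*(r - 3)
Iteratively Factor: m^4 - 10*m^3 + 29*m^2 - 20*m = (m)*(m^3 - 10*m^2 + 29*m - 20) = m*(m - 1)*(m^2 - 9*m + 20) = m*(m - 4)*(m - 1)*(m - 5)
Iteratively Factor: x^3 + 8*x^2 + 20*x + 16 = (x + 2)*(x^2 + 6*x + 8) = (x + 2)*(x + 4)*(x + 2)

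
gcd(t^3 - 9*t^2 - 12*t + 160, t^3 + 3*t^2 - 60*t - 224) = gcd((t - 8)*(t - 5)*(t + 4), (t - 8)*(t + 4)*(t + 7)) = t^2 - 4*t - 32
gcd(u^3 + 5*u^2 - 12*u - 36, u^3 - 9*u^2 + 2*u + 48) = u^2 - u - 6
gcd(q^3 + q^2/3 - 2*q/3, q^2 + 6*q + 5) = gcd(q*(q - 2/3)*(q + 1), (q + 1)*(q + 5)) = q + 1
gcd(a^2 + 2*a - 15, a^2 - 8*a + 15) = a - 3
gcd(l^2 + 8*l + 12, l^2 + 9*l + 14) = l + 2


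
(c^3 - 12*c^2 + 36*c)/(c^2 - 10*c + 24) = c*(c - 6)/(c - 4)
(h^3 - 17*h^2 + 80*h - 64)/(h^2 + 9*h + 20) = (h^3 - 17*h^2 + 80*h - 64)/(h^2 + 9*h + 20)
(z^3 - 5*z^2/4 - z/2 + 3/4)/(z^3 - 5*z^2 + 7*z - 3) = (z + 3/4)/(z - 3)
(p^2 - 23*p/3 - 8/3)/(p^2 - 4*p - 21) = (-3*p^2 + 23*p + 8)/(3*(-p^2 + 4*p + 21))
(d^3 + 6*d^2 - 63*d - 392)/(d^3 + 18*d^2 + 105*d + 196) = (d - 8)/(d + 4)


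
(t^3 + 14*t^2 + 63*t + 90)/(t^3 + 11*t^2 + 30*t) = (t + 3)/t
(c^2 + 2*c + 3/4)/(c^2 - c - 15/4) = (2*c + 1)/(2*c - 5)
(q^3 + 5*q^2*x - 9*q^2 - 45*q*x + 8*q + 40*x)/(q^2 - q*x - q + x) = (-q^2 - 5*q*x + 8*q + 40*x)/(-q + x)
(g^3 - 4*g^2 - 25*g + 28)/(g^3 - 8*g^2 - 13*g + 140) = (g - 1)/(g - 5)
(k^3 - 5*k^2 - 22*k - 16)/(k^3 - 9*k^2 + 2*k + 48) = (k + 1)/(k - 3)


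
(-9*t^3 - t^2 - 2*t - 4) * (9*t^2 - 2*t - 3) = -81*t^5 + 9*t^4 + 11*t^3 - 29*t^2 + 14*t + 12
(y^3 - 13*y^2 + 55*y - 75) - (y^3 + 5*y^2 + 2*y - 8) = -18*y^2 + 53*y - 67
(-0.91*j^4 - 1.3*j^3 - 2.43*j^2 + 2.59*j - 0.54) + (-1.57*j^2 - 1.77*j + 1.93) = -0.91*j^4 - 1.3*j^3 - 4.0*j^2 + 0.82*j + 1.39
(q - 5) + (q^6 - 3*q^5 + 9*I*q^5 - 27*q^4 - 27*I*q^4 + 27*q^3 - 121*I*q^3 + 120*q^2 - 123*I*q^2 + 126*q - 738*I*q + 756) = q^6 - 3*q^5 + 9*I*q^5 - 27*q^4 - 27*I*q^4 + 27*q^3 - 121*I*q^3 + 120*q^2 - 123*I*q^2 + 127*q - 738*I*q + 751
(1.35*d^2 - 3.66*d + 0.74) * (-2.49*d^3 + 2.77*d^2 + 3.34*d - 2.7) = -3.3615*d^5 + 12.8529*d^4 - 7.4718*d^3 - 13.8196*d^2 + 12.3536*d - 1.998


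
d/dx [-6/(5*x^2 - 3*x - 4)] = 6*(10*x - 3)/(-5*x^2 + 3*x + 4)^2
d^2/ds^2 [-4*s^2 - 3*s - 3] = -8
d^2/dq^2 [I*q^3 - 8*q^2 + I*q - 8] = 6*I*q - 16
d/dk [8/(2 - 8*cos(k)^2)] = -32*sin(k)*cos(k)/(4*cos(k)^2 - 1)^2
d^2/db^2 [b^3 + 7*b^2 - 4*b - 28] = 6*b + 14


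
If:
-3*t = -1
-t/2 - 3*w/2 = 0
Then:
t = 1/3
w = -1/9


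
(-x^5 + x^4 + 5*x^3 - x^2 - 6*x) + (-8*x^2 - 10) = -x^5 + x^4 + 5*x^3 - 9*x^2 - 6*x - 10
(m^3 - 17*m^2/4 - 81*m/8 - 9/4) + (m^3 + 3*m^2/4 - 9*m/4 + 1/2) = 2*m^3 - 7*m^2/2 - 99*m/8 - 7/4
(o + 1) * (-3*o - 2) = -3*o^2 - 5*o - 2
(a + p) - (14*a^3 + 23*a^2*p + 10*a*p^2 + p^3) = -14*a^3 - 23*a^2*p - 10*a*p^2 + a - p^3 + p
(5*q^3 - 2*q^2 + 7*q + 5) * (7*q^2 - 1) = 35*q^5 - 14*q^4 + 44*q^3 + 37*q^2 - 7*q - 5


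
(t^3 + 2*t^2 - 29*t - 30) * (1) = t^3 + 2*t^2 - 29*t - 30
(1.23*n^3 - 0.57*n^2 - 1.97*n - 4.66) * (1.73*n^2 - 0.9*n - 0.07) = 2.1279*n^5 - 2.0931*n^4 - 2.9812*n^3 - 6.2489*n^2 + 4.3319*n + 0.3262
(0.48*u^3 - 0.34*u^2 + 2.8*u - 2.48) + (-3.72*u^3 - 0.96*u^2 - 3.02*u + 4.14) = -3.24*u^3 - 1.3*u^2 - 0.22*u + 1.66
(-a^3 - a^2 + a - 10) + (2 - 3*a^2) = -a^3 - 4*a^2 + a - 8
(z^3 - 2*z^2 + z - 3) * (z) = z^4 - 2*z^3 + z^2 - 3*z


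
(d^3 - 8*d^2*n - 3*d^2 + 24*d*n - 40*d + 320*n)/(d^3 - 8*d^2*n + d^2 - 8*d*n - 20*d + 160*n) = (d - 8)/(d - 4)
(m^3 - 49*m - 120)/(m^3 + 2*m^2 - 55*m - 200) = (m + 3)/(m + 5)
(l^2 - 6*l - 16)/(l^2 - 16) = (l^2 - 6*l - 16)/(l^2 - 16)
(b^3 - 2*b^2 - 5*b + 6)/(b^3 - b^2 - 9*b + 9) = (b + 2)/(b + 3)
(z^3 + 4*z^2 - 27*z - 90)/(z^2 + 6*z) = z - 2 - 15/z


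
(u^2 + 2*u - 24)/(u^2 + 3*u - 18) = (u - 4)/(u - 3)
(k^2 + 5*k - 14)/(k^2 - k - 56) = (k - 2)/(k - 8)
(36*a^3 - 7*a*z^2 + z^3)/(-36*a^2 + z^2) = (-6*a^2 - a*z + z^2)/(6*a + z)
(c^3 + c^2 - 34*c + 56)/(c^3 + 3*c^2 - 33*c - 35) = (c^2 - 6*c + 8)/(c^2 - 4*c - 5)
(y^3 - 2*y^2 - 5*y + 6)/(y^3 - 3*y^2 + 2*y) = (y^2 - y - 6)/(y*(y - 2))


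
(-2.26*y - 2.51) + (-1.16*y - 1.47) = -3.42*y - 3.98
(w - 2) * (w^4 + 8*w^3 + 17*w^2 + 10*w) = w^5 + 6*w^4 + w^3 - 24*w^2 - 20*w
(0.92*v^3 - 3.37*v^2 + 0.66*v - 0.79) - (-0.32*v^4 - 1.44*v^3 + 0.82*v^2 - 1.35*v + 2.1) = 0.32*v^4 + 2.36*v^3 - 4.19*v^2 + 2.01*v - 2.89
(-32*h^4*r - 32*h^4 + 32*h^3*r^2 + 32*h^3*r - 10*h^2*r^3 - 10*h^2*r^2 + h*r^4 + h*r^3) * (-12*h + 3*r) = 384*h^5*r + 384*h^5 - 480*h^4*r^2 - 480*h^4*r + 216*h^3*r^3 + 216*h^3*r^2 - 42*h^2*r^4 - 42*h^2*r^3 + 3*h*r^5 + 3*h*r^4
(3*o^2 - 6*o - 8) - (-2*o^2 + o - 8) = 5*o^2 - 7*o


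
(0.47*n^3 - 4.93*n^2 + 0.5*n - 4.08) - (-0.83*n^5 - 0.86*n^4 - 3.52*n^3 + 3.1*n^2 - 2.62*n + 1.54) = 0.83*n^5 + 0.86*n^4 + 3.99*n^3 - 8.03*n^2 + 3.12*n - 5.62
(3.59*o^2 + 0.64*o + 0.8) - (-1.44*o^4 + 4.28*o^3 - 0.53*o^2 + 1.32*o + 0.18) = 1.44*o^4 - 4.28*o^3 + 4.12*o^2 - 0.68*o + 0.62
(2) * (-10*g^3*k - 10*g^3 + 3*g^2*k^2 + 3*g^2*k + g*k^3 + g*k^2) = -20*g^3*k - 20*g^3 + 6*g^2*k^2 + 6*g^2*k + 2*g*k^3 + 2*g*k^2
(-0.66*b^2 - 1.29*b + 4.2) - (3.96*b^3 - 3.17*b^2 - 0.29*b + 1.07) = -3.96*b^3 + 2.51*b^2 - 1.0*b + 3.13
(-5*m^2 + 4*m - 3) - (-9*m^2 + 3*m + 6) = 4*m^2 + m - 9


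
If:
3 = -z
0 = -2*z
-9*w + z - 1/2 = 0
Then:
No Solution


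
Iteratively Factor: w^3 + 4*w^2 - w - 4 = (w + 1)*(w^2 + 3*w - 4) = (w - 1)*(w + 1)*(w + 4)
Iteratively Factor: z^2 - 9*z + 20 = (z - 4)*(z - 5)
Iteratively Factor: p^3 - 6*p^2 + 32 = (p - 4)*(p^2 - 2*p - 8) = (p - 4)^2*(p + 2)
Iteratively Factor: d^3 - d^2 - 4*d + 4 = (d + 2)*(d^2 - 3*d + 2) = (d - 2)*(d + 2)*(d - 1)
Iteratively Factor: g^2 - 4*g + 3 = (g - 3)*(g - 1)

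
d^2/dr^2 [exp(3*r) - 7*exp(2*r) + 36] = (9*exp(r) - 28)*exp(2*r)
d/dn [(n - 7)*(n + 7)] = 2*n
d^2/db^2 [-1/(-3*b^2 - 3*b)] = 2*(-b*(b + 1) + (2*b + 1)^2)/(3*b^3*(b + 1)^3)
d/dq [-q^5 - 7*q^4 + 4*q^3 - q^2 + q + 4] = -5*q^4 - 28*q^3 + 12*q^2 - 2*q + 1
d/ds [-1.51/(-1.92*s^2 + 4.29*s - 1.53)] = (6.4779 - 5.7984*s)/(1.92*s^2 - 4.29*s + 1.53)^2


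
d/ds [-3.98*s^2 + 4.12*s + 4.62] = 4.12 - 7.96*s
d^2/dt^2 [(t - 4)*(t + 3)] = 2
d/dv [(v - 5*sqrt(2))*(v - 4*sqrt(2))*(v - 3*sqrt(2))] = 3*v^2 - 24*sqrt(2)*v + 94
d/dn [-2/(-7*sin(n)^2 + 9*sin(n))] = 2*(9 - 14*sin(n))*cos(n)/((7*sin(n) - 9)^2*sin(n)^2)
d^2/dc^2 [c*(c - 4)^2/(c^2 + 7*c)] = 242/(c^3 + 21*c^2 + 147*c + 343)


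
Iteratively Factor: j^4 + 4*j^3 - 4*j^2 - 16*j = (j)*(j^3 + 4*j^2 - 4*j - 16) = j*(j - 2)*(j^2 + 6*j + 8) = j*(j - 2)*(j + 2)*(j + 4)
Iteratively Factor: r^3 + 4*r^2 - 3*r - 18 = (r + 3)*(r^2 + r - 6) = (r - 2)*(r + 3)*(r + 3)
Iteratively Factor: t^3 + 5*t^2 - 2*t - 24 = (t + 4)*(t^2 + t - 6) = (t + 3)*(t + 4)*(t - 2)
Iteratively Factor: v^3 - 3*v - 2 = (v + 1)*(v^2 - v - 2) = (v - 2)*(v + 1)*(v + 1)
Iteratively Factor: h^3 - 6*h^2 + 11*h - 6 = (h - 1)*(h^2 - 5*h + 6) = (h - 2)*(h - 1)*(h - 3)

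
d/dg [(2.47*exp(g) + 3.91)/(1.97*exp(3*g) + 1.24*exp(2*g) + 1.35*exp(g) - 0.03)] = (-(2.47*exp(g) + 3.91)*(5.91*exp(2*g) + 2.48*exp(g) + 1.35) + 4.8659*exp(3*g) + 3.0628*exp(2*g) + 3.3345*exp(g) - 0.0741)*exp(g)/(1.97*exp(3*g) + 1.24*exp(2*g) + 1.35*exp(g) - 0.03)^2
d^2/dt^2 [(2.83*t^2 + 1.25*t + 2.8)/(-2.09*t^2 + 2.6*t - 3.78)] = (-41.67669*t^3 + 60.761316*t^2 + 150.5427*t - 99.057224)/(9.129329*t^6 - 34.07118*t^5 + 91.919454*t^4 - 140.81912*t^3 + 166.246668*t^2 - 111.44952*t + 54.010152)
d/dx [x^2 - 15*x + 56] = 2*x - 15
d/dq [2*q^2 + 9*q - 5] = 4*q + 9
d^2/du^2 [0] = 0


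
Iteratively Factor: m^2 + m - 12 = (m - 3)*(m + 4)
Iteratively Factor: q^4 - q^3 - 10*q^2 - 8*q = (q + 1)*(q^3 - 2*q^2 - 8*q) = (q - 4)*(q + 1)*(q^2 + 2*q) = (q - 4)*(q + 1)*(q + 2)*(q)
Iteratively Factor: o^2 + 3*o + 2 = (o + 1)*(o + 2)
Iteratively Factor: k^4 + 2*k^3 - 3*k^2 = (k)*(k^3 + 2*k^2 - 3*k) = k*(k - 1)*(k^2 + 3*k) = k*(k - 1)*(k + 3)*(k)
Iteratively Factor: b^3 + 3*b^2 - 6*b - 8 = (b - 2)*(b^2 + 5*b + 4) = (b - 2)*(b + 4)*(b + 1)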